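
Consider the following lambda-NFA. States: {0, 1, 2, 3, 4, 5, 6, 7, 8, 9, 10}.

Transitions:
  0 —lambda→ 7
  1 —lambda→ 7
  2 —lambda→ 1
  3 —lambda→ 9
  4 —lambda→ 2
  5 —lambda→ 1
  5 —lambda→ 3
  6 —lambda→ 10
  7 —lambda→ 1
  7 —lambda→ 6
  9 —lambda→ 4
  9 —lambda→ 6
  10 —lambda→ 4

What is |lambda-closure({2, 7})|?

Start with {2, 7}.
From 2 via lambda: add 1.
From 7 via lambda: add 6.
From 6 via lambda: add 10.
From 10 via lambda: add 4.
lambda-closure = {1, 2, 4, 6, 7, 10}, which has 6 states.

6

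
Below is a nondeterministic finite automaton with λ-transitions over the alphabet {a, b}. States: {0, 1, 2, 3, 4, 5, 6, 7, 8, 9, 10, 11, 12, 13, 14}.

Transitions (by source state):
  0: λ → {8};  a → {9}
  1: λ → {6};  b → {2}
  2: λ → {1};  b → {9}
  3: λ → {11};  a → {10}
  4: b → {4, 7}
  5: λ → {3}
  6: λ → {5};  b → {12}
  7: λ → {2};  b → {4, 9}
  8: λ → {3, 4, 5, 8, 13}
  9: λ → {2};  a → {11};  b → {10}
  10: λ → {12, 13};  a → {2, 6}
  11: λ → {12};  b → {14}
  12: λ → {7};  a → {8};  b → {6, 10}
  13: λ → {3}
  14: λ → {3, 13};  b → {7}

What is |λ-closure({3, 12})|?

Start with {3, 12}.
From 3 via λ: add 11.
From 12 via λ: add 7.
From 7 via λ: add 2.
From 2 via λ: add 1.
From 1 via λ: add 6.
From 6 via λ: add 5.
λ-closure = {1, 2, 3, 5, 6, 7, 11, 12}, which has 8 states.

8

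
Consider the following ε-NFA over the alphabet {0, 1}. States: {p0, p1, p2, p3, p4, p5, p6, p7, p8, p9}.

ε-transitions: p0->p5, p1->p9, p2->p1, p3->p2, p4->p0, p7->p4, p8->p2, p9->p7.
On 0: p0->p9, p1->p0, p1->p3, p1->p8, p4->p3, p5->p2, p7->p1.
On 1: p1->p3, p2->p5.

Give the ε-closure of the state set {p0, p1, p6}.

Start with {p0, p1, p6}.
From p0 via ε: add p5.
From p1 via ε: add p9.
From p9 via ε: add p7.
From p7 via ε: add p4.
No new states can be added; the closed set is {p0, p1, p4, p5, p6, p7, p9}.

{p0, p1, p4, p5, p6, p7, p9}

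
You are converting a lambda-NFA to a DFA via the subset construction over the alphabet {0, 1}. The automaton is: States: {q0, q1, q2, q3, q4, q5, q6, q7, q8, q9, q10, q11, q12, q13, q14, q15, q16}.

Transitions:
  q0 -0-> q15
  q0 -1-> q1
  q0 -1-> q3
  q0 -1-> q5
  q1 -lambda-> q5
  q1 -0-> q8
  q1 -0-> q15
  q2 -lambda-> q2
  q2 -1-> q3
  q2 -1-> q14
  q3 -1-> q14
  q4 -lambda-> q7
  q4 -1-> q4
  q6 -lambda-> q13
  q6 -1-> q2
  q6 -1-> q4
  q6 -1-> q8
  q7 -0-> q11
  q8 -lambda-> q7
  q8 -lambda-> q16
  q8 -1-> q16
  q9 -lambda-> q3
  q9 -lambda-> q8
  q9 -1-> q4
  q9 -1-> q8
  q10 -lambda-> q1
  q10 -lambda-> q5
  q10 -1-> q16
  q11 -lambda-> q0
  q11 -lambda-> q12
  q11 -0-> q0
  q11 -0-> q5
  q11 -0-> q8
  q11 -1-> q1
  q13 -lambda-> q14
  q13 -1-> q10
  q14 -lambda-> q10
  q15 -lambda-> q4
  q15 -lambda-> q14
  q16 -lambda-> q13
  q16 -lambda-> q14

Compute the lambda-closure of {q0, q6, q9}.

{q0, q1, q3, q5, q6, q7, q8, q9, q10, q13, q14, q16}

Start with {q0, q6, q9}.
From q6 via lambda: add q13.
From q9 via lambda: add q3, q8.
From q8 via lambda: add q7, q16.
From q13 via lambda: add q14.
From q14 via lambda: add q10.
From q10 via lambda: add q1, q5.
No new states can be added; the closed set is {q0, q1, q3, q5, q6, q7, q8, q9, q10, q13, q14, q16}.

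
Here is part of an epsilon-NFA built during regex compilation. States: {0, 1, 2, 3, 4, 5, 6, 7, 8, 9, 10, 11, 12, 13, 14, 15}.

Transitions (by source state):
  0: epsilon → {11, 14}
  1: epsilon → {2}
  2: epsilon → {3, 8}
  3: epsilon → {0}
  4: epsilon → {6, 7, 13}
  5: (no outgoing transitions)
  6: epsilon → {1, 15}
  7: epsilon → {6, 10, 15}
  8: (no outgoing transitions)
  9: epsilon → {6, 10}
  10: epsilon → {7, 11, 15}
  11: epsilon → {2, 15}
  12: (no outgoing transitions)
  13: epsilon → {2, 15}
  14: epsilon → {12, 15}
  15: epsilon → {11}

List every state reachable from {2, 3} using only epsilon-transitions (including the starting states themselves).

{0, 2, 3, 8, 11, 12, 14, 15}

Start with {2, 3}.
From 2 via epsilon: add 8.
From 3 via epsilon: add 0.
From 0 via epsilon: add 11, 14.
From 11 via epsilon: add 15.
From 14 via epsilon: add 12.
No new states can be added; the closed set is {0, 2, 3, 8, 11, 12, 14, 15}.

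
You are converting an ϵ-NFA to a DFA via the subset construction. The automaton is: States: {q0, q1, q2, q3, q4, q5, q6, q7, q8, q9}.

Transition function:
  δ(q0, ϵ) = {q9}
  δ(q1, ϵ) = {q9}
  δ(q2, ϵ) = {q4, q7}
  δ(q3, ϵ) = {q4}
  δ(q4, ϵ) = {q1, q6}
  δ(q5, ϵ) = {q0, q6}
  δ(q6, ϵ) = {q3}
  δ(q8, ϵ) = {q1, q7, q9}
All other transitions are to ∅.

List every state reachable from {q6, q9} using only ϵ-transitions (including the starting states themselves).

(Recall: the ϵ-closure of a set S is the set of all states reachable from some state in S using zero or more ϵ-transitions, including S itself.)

Start with {q6, q9}.
From q6 via ϵ: add q3.
From q3 via ϵ: add q4.
From q4 via ϵ: add q1.
No new states can be added; the closed set is {q1, q3, q4, q6, q9}.

{q1, q3, q4, q6, q9}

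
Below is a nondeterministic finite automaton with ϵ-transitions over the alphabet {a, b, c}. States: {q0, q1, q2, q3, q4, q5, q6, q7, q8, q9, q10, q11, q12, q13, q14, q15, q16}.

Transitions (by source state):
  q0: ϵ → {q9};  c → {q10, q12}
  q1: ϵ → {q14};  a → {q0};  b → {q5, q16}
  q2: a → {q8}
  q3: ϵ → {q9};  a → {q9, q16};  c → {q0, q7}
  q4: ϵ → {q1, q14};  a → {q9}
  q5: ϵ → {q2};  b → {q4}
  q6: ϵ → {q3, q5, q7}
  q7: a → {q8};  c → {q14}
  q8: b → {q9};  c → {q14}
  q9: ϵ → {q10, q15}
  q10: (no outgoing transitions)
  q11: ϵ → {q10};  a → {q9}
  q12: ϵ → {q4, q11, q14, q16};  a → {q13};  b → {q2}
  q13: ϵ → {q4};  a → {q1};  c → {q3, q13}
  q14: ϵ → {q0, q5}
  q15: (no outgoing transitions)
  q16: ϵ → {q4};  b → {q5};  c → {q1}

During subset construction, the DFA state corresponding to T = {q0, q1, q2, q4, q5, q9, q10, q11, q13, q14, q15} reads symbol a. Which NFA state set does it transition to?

{q0, q1, q2, q5, q8, q9, q10, q14, q15}

q1 on a → {q0}.
q2 on a → {q8}.
q4 on a → {q9}.
q11 on a → {q9}.
q13 on a → {q1}.
No a-transition from q0, q5, q9, q10, q14, q15.
Union after reading a: {q0, q1, q8, q9}.
Now take the ϵ-closure:
From q1 via ϵ: add q14.
From q9 via ϵ: add q10, q15.
From q14 via ϵ: add q5.
From q5 via ϵ: add q2.
No new states can be added; the closed set is {q0, q1, q2, q5, q8, q9, q10, q14, q15}.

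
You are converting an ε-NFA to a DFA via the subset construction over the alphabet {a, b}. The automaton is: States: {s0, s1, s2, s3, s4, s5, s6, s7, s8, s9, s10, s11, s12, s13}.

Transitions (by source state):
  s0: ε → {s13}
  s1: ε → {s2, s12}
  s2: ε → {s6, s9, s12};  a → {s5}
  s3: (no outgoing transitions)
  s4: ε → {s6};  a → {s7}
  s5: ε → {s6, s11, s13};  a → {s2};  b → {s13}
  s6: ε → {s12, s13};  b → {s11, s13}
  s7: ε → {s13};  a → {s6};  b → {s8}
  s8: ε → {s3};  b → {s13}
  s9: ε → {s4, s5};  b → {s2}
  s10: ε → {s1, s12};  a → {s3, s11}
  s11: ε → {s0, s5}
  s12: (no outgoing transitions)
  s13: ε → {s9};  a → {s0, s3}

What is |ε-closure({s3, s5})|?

Start with {s3, s5}.
From s5 via ε: add s6, s11, s13.
From s6 via ε: add s12.
From s11 via ε: add s0.
From s13 via ε: add s9.
From s9 via ε: add s4.
ε-closure = {s0, s3, s4, s5, s6, s9, s11, s12, s13}, which has 9 states.

9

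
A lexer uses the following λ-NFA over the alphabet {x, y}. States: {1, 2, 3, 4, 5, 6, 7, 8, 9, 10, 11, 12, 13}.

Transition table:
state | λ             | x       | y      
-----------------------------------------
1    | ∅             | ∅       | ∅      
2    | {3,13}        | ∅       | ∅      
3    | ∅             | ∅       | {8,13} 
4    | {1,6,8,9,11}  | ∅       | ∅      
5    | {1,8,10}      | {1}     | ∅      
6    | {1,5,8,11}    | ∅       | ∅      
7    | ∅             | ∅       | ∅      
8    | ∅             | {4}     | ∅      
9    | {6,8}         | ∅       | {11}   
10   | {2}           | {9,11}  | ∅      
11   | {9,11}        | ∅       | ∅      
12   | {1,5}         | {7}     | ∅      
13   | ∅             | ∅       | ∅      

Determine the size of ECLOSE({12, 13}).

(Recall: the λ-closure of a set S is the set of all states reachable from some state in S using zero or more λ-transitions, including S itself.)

Start with {12, 13}.
From 12 via λ: add 1, 5.
From 5 via λ: add 8, 10.
From 10 via λ: add 2.
From 2 via λ: add 3.
λ-closure = {1, 2, 3, 5, 8, 10, 12, 13}, which has 8 states.

8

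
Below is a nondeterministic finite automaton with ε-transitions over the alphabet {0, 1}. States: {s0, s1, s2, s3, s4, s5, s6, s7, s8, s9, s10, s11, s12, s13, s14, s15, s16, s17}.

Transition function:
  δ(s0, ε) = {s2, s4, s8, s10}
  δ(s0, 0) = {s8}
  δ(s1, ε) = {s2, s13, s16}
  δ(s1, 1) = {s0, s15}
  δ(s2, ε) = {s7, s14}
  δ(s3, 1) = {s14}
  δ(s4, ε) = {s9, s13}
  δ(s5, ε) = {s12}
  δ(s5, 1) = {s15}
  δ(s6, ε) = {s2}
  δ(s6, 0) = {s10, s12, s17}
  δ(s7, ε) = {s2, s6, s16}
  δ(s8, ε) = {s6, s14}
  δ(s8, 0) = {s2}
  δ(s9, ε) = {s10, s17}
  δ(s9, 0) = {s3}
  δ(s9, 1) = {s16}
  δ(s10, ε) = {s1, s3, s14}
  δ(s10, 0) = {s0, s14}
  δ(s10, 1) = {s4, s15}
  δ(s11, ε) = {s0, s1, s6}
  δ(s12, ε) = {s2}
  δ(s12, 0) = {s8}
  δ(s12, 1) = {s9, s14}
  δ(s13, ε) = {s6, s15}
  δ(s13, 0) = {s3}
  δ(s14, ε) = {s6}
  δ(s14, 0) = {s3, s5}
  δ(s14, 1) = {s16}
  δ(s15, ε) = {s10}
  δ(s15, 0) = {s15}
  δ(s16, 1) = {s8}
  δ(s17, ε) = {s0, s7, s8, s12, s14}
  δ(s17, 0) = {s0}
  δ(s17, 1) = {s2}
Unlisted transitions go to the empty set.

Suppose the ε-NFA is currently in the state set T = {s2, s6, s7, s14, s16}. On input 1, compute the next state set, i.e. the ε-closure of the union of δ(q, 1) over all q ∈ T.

{s2, s6, s7, s8, s14, s16}

s14 on 1 → {s16}.
s16 on 1 → {s8}.
No 1-transition from s2, s6, s7.
Union after reading 1: {s8, s16}.
Now take the ε-closure:
From s8 via ε: add s6, s14.
From s6 via ε: add s2.
From s2 via ε: add s7.
No new states can be added; the closed set is {s2, s6, s7, s8, s14, s16}.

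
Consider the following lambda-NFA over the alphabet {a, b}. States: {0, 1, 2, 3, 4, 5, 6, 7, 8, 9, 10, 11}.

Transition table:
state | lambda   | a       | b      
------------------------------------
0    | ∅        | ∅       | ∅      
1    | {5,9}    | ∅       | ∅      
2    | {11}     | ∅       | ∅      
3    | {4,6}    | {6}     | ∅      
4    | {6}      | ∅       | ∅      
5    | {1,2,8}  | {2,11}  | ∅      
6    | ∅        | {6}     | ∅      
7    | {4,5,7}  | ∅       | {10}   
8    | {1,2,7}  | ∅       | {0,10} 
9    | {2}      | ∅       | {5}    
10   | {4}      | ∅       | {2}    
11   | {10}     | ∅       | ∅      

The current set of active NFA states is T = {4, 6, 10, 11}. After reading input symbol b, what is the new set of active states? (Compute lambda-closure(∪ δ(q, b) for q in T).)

{2, 4, 6, 10, 11}

10 on b → {2}.
No b-transition from 4, 6, 11.
Union after reading b: {2}.
Now take the lambda-closure:
From 2 via lambda: add 11.
From 11 via lambda: add 10.
From 10 via lambda: add 4.
From 4 via lambda: add 6.
No new states can be added; the closed set is {2, 4, 6, 10, 11}.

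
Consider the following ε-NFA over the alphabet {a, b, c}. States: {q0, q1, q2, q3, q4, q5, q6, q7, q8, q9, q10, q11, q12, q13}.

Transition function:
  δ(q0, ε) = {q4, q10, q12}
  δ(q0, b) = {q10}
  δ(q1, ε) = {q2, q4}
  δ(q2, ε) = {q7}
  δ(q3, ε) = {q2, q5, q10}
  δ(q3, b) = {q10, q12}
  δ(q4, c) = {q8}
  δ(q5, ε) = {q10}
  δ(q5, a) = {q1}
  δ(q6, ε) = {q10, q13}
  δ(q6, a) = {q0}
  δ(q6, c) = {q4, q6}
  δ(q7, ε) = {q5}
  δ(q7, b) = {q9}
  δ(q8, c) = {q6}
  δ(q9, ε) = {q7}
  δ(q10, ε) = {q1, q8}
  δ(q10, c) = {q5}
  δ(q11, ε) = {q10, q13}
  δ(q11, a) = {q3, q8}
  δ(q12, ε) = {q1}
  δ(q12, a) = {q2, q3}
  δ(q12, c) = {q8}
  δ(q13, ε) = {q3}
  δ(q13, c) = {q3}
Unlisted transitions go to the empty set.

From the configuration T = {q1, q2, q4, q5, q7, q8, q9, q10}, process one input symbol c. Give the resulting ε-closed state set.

q4 on c → {q8}.
q8 on c → {q6}.
q10 on c → {q5}.
No c-transition from q1, q2, q5, q7, q9.
Union after reading c: {q5, q6, q8}.
Now take the ε-closure:
From q5 via ε: add q10.
From q6 via ε: add q13.
From q10 via ε: add q1.
From q13 via ε: add q3.
From q1 via ε: add q2, q4.
From q2 via ε: add q7.
No new states can be added; the closed set is {q1, q2, q3, q4, q5, q6, q7, q8, q10, q13}.

{q1, q2, q3, q4, q5, q6, q7, q8, q10, q13}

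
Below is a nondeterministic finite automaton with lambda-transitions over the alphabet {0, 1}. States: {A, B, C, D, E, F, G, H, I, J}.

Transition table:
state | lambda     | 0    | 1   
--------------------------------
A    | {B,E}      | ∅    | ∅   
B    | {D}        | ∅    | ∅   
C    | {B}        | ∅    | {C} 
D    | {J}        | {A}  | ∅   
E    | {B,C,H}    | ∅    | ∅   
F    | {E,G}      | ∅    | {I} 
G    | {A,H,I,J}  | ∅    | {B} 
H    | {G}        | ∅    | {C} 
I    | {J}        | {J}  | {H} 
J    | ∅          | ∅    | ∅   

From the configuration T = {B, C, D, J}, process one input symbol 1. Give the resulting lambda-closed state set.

{B, C, D, J}

C on 1 → {C}.
No 1-transition from B, D, J.
Union after reading 1: {C}.
Now take the lambda-closure:
From C via lambda: add B.
From B via lambda: add D.
From D via lambda: add J.
No new states can be added; the closed set is {B, C, D, J}.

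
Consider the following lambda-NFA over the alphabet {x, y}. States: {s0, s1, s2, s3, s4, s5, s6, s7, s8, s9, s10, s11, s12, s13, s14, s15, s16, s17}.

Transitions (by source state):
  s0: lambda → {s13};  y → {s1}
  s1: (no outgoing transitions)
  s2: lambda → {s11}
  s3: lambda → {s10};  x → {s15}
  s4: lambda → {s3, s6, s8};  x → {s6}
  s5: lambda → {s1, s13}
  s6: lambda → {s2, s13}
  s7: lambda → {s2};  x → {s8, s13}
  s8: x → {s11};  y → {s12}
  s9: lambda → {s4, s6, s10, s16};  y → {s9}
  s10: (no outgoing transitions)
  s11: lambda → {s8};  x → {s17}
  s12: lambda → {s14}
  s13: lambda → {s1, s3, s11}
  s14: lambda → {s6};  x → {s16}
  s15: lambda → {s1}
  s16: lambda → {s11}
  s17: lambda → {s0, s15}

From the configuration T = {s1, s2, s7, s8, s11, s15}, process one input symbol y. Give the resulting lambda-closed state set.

s8 on y → {s12}.
No y-transition from s1, s2, s7, s11, s15.
Union after reading y: {s12}.
Now take the lambda-closure:
From s12 via lambda: add s14.
From s14 via lambda: add s6.
From s6 via lambda: add s2, s13.
From s2 via lambda: add s11.
From s13 via lambda: add s1, s3.
From s3 via lambda: add s10.
From s11 via lambda: add s8.
No new states can be added; the closed set is {s1, s2, s3, s6, s8, s10, s11, s12, s13, s14}.

{s1, s2, s3, s6, s8, s10, s11, s12, s13, s14}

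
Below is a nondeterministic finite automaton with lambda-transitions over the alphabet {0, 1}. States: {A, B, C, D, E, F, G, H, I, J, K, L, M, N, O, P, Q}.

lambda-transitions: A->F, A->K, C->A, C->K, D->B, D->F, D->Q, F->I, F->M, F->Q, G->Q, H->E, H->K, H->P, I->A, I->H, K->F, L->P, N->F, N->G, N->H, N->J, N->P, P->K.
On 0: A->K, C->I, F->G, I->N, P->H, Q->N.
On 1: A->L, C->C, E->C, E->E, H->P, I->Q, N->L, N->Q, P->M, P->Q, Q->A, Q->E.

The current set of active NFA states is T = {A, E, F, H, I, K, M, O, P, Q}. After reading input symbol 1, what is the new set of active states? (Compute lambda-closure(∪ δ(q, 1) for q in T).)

{A, C, E, F, H, I, K, L, M, P, Q}

A on 1 → {L}.
E on 1 → {C, E}.
H on 1 → {P}.
I on 1 → {Q}.
P on 1 → {M, Q}.
Q on 1 → {A, E}.
No 1-transition from F, K, M, O.
Union after reading 1: {A, C, E, L, M, P, Q}.
Now take the lambda-closure:
From A via lambda: add F, K.
From F via lambda: add I.
From I via lambda: add H.
No new states can be added; the closed set is {A, C, E, F, H, I, K, L, M, P, Q}.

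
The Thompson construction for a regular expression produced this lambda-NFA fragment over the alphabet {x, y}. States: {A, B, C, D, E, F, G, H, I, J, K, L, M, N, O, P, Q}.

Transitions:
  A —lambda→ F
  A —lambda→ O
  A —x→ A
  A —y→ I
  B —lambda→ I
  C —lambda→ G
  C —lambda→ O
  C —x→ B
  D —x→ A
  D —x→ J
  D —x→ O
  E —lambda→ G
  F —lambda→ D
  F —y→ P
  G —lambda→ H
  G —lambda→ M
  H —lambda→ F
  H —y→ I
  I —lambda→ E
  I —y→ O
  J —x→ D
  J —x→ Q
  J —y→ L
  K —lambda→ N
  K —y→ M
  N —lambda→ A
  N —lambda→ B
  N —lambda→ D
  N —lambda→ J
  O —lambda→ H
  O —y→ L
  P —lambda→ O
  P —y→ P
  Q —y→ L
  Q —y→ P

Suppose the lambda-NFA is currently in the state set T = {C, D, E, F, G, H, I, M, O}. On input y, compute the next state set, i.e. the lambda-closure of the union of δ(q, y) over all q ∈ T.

{D, E, F, G, H, I, L, M, O, P}

F on y → {P}.
H on y → {I}.
I on y → {O}.
O on y → {L}.
No y-transition from C, D, E, G, M.
Union after reading y: {I, L, O, P}.
Now take the lambda-closure:
From I via lambda: add E.
From O via lambda: add H.
From E via lambda: add G.
From H via lambda: add F.
From F via lambda: add D.
From G via lambda: add M.
No new states can be added; the closed set is {D, E, F, G, H, I, L, M, O, P}.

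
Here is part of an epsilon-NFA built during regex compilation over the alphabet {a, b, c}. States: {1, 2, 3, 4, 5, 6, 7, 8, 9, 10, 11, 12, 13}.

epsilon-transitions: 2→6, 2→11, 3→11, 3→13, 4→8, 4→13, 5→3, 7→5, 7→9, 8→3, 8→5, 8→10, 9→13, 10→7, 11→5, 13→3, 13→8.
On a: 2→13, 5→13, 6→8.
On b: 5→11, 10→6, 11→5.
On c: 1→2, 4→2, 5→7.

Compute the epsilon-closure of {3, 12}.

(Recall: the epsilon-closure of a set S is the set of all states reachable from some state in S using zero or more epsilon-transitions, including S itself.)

{3, 5, 7, 8, 9, 10, 11, 12, 13}

Start with {3, 12}.
From 3 via epsilon: add 11, 13.
From 11 via epsilon: add 5.
From 13 via epsilon: add 8.
From 8 via epsilon: add 10.
From 10 via epsilon: add 7.
From 7 via epsilon: add 9.
No new states can be added; the closed set is {3, 5, 7, 8, 9, 10, 11, 12, 13}.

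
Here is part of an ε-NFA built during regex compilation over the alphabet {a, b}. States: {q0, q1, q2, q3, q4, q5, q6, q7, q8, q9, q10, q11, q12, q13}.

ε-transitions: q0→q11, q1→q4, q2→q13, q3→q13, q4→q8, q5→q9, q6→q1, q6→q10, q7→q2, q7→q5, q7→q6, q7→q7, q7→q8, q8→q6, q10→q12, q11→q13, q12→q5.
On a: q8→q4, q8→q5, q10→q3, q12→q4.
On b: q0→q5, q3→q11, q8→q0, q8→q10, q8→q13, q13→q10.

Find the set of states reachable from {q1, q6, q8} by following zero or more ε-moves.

{q1, q4, q5, q6, q8, q9, q10, q12}

Start with {q1, q6, q8}.
From q1 via ε: add q4.
From q6 via ε: add q10.
From q10 via ε: add q12.
From q12 via ε: add q5.
From q5 via ε: add q9.
No new states can be added; the closed set is {q1, q4, q5, q6, q8, q9, q10, q12}.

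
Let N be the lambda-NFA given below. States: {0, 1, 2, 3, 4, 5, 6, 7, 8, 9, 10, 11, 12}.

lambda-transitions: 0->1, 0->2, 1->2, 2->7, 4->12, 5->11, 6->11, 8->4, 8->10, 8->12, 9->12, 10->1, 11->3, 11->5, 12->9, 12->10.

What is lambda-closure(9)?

Start with {9}.
From 9 via lambda: add 12.
From 12 via lambda: add 10.
From 10 via lambda: add 1.
From 1 via lambda: add 2.
From 2 via lambda: add 7.
No new states can be added; the closed set is {1, 2, 7, 9, 10, 12}.

{1, 2, 7, 9, 10, 12}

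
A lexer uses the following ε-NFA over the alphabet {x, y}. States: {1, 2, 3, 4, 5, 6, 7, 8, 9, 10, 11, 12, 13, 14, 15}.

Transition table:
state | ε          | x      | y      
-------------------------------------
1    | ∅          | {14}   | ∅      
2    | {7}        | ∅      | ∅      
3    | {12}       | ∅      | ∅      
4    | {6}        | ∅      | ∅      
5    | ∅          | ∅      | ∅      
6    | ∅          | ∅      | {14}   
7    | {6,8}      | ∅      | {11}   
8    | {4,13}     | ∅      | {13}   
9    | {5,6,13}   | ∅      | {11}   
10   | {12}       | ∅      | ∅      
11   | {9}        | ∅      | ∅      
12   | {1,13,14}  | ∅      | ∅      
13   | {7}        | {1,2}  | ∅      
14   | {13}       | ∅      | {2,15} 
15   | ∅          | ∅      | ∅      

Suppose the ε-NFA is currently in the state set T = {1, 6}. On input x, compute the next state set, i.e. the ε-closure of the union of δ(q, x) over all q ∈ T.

{4, 6, 7, 8, 13, 14}

1 on x → {14}.
No x-transition from 6.
Union after reading x: {14}.
Now take the ε-closure:
From 14 via ε: add 13.
From 13 via ε: add 7.
From 7 via ε: add 6, 8.
From 8 via ε: add 4.
No new states can be added; the closed set is {4, 6, 7, 8, 13, 14}.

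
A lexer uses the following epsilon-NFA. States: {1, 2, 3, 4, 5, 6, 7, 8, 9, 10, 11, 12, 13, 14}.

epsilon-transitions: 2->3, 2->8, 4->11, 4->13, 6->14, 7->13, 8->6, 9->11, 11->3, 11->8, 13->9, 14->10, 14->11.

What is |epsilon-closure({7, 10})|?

Start with {7, 10}.
From 7 via epsilon: add 13.
From 13 via epsilon: add 9.
From 9 via epsilon: add 11.
From 11 via epsilon: add 3, 8.
From 8 via epsilon: add 6.
From 6 via epsilon: add 14.
epsilon-closure = {3, 6, 7, 8, 9, 10, 11, 13, 14}, which has 9 states.

9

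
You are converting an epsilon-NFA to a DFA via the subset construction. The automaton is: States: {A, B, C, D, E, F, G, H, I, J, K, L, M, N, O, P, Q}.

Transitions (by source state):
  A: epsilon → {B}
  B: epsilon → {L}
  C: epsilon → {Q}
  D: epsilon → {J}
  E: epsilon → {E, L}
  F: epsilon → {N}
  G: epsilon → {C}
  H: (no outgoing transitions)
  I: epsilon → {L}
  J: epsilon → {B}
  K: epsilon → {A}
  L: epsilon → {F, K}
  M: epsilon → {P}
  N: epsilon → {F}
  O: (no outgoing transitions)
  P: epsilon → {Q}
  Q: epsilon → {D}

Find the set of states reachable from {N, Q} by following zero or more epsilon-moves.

{A, B, D, F, J, K, L, N, Q}

Start with {N, Q}.
From N via epsilon: add F.
From Q via epsilon: add D.
From D via epsilon: add J.
From J via epsilon: add B.
From B via epsilon: add L.
From L via epsilon: add K.
From K via epsilon: add A.
No new states can be added; the closed set is {A, B, D, F, J, K, L, N, Q}.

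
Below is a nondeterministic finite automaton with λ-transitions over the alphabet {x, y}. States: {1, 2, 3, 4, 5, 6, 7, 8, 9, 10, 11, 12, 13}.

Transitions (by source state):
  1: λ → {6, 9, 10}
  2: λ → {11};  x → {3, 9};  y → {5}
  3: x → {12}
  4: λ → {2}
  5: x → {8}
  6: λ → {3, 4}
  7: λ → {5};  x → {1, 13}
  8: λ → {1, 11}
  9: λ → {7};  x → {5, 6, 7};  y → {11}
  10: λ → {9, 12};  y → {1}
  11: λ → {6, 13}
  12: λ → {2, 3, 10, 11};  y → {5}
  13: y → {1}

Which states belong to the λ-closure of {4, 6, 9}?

{2, 3, 4, 5, 6, 7, 9, 11, 13}

Start with {4, 6, 9}.
From 4 via λ: add 2.
From 6 via λ: add 3.
From 9 via λ: add 7.
From 2 via λ: add 11.
From 7 via λ: add 5.
From 11 via λ: add 13.
No new states can be added; the closed set is {2, 3, 4, 5, 6, 7, 9, 11, 13}.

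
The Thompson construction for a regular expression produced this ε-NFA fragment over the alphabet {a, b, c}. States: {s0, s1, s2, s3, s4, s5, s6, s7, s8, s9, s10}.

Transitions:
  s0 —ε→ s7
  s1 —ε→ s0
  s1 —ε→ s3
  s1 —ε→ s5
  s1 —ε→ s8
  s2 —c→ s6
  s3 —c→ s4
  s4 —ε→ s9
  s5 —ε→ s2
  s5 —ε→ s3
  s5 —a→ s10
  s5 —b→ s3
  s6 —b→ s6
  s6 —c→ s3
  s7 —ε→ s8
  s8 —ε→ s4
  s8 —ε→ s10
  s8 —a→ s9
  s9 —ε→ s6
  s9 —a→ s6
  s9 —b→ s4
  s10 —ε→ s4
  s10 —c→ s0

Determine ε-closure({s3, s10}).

{s3, s4, s6, s9, s10}

Start with {s3, s10}.
From s10 via ε: add s4.
From s4 via ε: add s9.
From s9 via ε: add s6.
No new states can be added; the closed set is {s3, s4, s6, s9, s10}.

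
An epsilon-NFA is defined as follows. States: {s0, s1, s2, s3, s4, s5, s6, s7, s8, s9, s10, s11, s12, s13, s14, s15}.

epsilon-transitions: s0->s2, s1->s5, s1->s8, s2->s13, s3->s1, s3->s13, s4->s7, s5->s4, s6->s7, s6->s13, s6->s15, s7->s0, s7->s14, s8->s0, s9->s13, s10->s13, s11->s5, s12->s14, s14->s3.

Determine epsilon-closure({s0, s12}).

{s0, s1, s2, s3, s4, s5, s7, s8, s12, s13, s14}

Start with {s0, s12}.
From s0 via epsilon: add s2.
From s12 via epsilon: add s14.
From s2 via epsilon: add s13.
From s14 via epsilon: add s3.
From s3 via epsilon: add s1.
From s1 via epsilon: add s5, s8.
From s5 via epsilon: add s4.
From s4 via epsilon: add s7.
No new states can be added; the closed set is {s0, s1, s2, s3, s4, s5, s7, s8, s12, s13, s14}.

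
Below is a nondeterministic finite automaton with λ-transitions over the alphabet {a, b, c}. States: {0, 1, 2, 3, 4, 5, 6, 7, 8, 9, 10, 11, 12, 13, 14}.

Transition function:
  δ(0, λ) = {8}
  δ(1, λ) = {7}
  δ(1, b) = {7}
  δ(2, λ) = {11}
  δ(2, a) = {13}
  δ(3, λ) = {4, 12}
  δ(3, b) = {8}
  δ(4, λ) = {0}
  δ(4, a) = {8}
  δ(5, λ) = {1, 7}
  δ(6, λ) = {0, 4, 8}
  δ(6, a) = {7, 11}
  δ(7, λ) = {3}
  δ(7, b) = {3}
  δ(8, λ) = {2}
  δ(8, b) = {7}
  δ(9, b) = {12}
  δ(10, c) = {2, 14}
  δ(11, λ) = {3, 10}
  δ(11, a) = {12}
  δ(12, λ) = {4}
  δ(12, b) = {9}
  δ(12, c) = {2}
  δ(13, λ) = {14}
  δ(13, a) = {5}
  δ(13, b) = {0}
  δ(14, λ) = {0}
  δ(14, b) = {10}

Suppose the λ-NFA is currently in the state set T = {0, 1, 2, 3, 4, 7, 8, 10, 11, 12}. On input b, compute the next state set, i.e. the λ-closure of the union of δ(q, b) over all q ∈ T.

1 on b → {7}.
3 on b → {8}.
7 on b → {3}.
8 on b → {7}.
12 on b → {9}.
No b-transition from 0, 2, 4, 10, 11.
Union after reading b: {3, 7, 8, 9}.
Now take the λ-closure:
From 3 via λ: add 4, 12.
From 8 via λ: add 2.
From 2 via λ: add 11.
From 4 via λ: add 0.
From 11 via λ: add 10.
No new states can be added; the closed set is {0, 2, 3, 4, 7, 8, 9, 10, 11, 12}.

{0, 2, 3, 4, 7, 8, 9, 10, 11, 12}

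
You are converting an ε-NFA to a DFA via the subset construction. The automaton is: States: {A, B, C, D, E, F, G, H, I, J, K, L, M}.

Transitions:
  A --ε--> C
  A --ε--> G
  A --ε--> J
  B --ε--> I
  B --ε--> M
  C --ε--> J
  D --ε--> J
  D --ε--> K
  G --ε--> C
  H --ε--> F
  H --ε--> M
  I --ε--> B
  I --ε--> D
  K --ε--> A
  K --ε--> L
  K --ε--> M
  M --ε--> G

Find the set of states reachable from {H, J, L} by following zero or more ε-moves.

Start with {H, J, L}.
From H via ε: add F, M.
From M via ε: add G.
From G via ε: add C.
No new states can be added; the closed set is {C, F, G, H, J, L, M}.

{C, F, G, H, J, L, M}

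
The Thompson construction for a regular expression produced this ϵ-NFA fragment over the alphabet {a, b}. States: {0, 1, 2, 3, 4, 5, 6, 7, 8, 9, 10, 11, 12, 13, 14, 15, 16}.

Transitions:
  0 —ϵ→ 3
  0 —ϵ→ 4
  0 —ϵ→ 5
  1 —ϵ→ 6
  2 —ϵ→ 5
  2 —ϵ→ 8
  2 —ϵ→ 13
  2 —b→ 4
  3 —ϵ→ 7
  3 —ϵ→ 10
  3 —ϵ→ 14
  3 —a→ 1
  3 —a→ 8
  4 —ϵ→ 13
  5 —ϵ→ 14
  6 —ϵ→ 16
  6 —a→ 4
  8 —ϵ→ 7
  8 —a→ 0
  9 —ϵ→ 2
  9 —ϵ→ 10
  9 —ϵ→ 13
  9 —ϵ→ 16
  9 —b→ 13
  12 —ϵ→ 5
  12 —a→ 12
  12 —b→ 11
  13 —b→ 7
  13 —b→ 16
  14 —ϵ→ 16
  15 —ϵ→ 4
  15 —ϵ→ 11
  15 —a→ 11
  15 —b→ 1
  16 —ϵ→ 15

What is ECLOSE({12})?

{4, 5, 11, 12, 13, 14, 15, 16}

Start with {12}.
From 12 via ϵ: add 5.
From 5 via ϵ: add 14.
From 14 via ϵ: add 16.
From 16 via ϵ: add 15.
From 15 via ϵ: add 4, 11.
From 4 via ϵ: add 13.
No new states can be added; the closed set is {4, 5, 11, 12, 13, 14, 15, 16}.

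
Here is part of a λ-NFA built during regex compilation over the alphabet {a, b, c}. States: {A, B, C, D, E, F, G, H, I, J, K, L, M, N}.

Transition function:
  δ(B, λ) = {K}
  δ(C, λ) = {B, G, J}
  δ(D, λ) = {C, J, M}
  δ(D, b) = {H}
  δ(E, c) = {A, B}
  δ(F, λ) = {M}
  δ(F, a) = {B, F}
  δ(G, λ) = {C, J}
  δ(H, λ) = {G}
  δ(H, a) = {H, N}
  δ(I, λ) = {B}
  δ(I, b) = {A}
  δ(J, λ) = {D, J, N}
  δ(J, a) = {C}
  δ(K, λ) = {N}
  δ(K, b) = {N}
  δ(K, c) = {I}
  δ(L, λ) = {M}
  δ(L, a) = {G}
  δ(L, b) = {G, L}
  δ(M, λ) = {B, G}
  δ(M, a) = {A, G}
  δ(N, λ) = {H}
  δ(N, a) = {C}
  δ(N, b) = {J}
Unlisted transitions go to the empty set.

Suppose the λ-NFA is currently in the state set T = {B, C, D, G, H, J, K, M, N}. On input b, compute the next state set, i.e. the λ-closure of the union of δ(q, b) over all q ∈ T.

{B, C, D, G, H, J, K, M, N}

D on b → {H}.
K on b → {N}.
N on b → {J}.
No b-transition from B, C, G, H, J, M.
Union after reading b: {H, J, N}.
Now take the λ-closure:
From H via λ: add G.
From J via λ: add D.
From D via λ: add C, M.
From C via λ: add B.
From B via λ: add K.
No new states can be added; the closed set is {B, C, D, G, H, J, K, M, N}.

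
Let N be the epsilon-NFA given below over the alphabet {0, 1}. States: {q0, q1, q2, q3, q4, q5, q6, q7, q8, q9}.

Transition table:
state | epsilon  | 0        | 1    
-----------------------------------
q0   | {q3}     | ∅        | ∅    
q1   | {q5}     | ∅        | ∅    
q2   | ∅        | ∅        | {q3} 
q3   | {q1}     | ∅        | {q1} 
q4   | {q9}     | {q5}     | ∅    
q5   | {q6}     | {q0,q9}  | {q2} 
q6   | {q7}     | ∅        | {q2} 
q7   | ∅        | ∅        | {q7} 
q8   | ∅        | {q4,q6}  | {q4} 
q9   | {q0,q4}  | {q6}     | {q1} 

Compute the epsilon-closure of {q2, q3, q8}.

Start with {q2, q3, q8}.
From q3 via epsilon: add q1.
From q1 via epsilon: add q5.
From q5 via epsilon: add q6.
From q6 via epsilon: add q7.
No new states can be added; the closed set is {q1, q2, q3, q5, q6, q7, q8}.

{q1, q2, q3, q5, q6, q7, q8}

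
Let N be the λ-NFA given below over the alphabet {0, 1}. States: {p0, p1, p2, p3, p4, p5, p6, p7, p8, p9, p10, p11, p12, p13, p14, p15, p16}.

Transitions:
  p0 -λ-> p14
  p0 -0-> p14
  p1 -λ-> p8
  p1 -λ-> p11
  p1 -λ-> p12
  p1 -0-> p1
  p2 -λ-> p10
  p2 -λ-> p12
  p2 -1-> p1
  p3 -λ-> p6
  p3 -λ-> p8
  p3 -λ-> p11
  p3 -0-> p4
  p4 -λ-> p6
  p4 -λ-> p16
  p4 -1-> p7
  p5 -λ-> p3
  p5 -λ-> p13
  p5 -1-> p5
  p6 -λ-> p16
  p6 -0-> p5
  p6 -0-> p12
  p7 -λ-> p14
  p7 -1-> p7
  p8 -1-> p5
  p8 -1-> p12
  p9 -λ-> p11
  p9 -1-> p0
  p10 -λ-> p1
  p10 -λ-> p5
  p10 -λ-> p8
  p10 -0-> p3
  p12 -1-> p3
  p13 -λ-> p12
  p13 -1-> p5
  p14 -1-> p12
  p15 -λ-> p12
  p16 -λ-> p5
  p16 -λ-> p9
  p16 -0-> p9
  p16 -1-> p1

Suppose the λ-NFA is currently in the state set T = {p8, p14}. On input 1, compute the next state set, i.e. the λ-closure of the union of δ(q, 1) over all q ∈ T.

{p3, p5, p6, p8, p9, p11, p12, p13, p16}

p8 on 1 → {p5, p12}.
p14 on 1 → {p12}.
Union after reading 1: {p5, p12}.
Now take the λ-closure:
From p5 via λ: add p3, p13.
From p3 via λ: add p6, p8, p11.
From p6 via λ: add p16.
From p16 via λ: add p9.
No new states can be added; the closed set is {p3, p5, p6, p8, p9, p11, p12, p13, p16}.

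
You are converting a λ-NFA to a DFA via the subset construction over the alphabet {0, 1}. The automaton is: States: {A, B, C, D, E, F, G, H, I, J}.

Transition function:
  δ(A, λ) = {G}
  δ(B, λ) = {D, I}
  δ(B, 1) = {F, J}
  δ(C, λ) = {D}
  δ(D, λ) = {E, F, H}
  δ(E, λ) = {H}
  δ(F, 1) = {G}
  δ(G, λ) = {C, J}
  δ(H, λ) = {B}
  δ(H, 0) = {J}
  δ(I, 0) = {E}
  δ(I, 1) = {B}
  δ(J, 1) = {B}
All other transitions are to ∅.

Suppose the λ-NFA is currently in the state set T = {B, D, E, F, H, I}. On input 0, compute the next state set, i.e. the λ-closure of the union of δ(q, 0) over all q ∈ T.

{B, D, E, F, H, I, J}

H on 0 → {J}.
I on 0 → {E}.
No 0-transition from B, D, E, F.
Union after reading 0: {E, J}.
Now take the λ-closure:
From E via λ: add H.
From H via λ: add B.
From B via λ: add D, I.
From D via λ: add F.
No new states can be added; the closed set is {B, D, E, F, H, I, J}.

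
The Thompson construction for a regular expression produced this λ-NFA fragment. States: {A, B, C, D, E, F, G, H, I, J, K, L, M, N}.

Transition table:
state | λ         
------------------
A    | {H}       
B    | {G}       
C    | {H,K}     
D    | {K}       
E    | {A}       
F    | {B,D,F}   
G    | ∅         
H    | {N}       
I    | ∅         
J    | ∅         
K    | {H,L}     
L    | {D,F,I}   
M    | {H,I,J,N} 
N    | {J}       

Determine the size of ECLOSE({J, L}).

Start with {J, L}.
From L via λ: add D, F, I.
From D via λ: add K.
From F via λ: add B.
From B via λ: add G.
From K via λ: add H.
From H via λ: add N.
λ-closure = {B, D, F, G, H, I, J, K, L, N}, which has 10 states.

10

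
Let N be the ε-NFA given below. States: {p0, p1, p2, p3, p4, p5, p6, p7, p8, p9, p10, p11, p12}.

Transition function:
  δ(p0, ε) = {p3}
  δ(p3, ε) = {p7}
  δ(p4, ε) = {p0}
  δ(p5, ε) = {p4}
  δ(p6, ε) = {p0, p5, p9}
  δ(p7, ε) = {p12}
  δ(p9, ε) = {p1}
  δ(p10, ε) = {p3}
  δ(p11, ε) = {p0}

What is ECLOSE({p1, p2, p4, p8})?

Start with {p1, p2, p4, p8}.
From p4 via ε: add p0.
From p0 via ε: add p3.
From p3 via ε: add p7.
From p7 via ε: add p12.
No new states can be added; the closed set is {p0, p1, p2, p3, p4, p7, p8, p12}.

{p0, p1, p2, p3, p4, p7, p8, p12}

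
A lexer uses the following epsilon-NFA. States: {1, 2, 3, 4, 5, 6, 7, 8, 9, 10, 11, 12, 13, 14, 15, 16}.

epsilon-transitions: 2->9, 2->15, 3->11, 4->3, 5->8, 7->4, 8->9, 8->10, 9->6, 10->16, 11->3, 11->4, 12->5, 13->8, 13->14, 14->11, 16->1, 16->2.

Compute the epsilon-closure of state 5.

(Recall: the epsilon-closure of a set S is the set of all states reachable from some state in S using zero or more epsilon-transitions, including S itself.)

Start with {5}.
From 5 via epsilon: add 8.
From 8 via epsilon: add 9, 10.
From 9 via epsilon: add 6.
From 10 via epsilon: add 16.
From 16 via epsilon: add 1, 2.
From 2 via epsilon: add 15.
No new states can be added; the closed set is {1, 2, 5, 6, 8, 9, 10, 15, 16}.

{1, 2, 5, 6, 8, 9, 10, 15, 16}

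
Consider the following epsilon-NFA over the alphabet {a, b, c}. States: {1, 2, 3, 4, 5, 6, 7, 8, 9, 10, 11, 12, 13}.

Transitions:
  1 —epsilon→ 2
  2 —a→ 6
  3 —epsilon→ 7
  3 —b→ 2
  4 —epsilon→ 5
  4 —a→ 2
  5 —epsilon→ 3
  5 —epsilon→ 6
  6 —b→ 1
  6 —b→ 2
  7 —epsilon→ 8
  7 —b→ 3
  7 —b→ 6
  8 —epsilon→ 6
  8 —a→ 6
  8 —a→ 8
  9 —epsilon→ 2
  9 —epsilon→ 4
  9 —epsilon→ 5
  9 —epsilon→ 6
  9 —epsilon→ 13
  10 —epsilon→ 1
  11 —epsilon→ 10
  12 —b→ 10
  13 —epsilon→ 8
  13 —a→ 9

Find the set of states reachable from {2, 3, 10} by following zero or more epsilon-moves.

Start with {2, 3, 10}.
From 3 via epsilon: add 7.
From 10 via epsilon: add 1.
From 7 via epsilon: add 8.
From 8 via epsilon: add 6.
No new states can be added; the closed set is {1, 2, 3, 6, 7, 8, 10}.

{1, 2, 3, 6, 7, 8, 10}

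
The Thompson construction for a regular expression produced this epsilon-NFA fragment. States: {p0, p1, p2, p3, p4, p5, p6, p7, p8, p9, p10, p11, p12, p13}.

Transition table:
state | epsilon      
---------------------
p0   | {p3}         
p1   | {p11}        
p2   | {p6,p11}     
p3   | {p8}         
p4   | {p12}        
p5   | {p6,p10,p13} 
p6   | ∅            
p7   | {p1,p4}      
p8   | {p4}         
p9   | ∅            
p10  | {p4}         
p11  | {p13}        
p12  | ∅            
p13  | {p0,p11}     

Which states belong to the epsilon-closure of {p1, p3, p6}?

Start with {p1, p3, p6}.
From p1 via epsilon: add p11.
From p3 via epsilon: add p8.
From p8 via epsilon: add p4.
From p11 via epsilon: add p13.
From p4 via epsilon: add p12.
From p13 via epsilon: add p0.
No new states can be added; the closed set is {p0, p1, p3, p4, p6, p8, p11, p12, p13}.

{p0, p1, p3, p4, p6, p8, p11, p12, p13}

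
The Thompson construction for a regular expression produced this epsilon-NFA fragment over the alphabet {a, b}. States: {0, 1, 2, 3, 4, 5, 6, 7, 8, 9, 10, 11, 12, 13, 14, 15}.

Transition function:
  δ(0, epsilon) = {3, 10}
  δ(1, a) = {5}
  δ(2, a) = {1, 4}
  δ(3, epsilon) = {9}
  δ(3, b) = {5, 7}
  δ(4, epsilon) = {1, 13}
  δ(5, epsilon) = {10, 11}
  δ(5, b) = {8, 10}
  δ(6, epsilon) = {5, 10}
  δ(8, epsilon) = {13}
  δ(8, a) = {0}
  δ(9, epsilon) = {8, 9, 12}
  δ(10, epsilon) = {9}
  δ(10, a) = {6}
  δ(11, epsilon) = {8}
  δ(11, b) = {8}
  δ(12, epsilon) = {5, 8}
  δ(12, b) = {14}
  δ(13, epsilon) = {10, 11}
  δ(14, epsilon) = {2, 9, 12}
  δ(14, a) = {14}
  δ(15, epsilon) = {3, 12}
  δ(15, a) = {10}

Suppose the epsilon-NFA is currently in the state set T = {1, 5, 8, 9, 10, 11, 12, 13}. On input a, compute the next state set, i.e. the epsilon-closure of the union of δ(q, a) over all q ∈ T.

{0, 3, 5, 6, 8, 9, 10, 11, 12, 13}

1 on a → {5}.
8 on a → {0}.
10 on a → {6}.
No a-transition from 5, 9, 11, 12, 13.
Union after reading a: {0, 5, 6}.
Now take the epsilon-closure:
From 0 via epsilon: add 3, 10.
From 5 via epsilon: add 11.
From 3 via epsilon: add 9.
From 11 via epsilon: add 8.
From 8 via epsilon: add 13.
From 9 via epsilon: add 12.
No new states can be added; the closed set is {0, 3, 5, 6, 8, 9, 10, 11, 12, 13}.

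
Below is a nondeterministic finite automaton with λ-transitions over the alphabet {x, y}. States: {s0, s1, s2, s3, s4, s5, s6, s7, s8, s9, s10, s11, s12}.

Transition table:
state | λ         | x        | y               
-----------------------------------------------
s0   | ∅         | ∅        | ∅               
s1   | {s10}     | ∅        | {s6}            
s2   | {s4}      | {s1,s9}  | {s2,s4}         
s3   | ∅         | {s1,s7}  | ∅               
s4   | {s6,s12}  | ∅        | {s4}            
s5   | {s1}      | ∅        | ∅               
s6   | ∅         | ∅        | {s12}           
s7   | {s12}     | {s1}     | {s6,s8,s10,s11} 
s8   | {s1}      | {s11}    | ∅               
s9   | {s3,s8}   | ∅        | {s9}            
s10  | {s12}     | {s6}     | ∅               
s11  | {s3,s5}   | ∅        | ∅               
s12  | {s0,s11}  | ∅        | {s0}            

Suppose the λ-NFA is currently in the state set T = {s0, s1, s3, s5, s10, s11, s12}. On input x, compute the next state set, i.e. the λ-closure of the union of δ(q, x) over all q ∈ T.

{s0, s1, s3, s5, s6, s7, s10, s11, s12}

s3 on x → {s1, s7}.
s10 on x → {s6}.
No x-transition from s0, s1, s5, s11, s12.
Union after reading x: {s1, s6, s7}.
Now take the λ-closure:
From s1 via λ: add s10.
From s7 via λ: add s12.
From s12 via λ: add s0, s11.
From s11 via λ: add s3, s5.
No new states can be added; the closed set is {s0, s1, s3, s5, s6, s7, s10, s11, s12}.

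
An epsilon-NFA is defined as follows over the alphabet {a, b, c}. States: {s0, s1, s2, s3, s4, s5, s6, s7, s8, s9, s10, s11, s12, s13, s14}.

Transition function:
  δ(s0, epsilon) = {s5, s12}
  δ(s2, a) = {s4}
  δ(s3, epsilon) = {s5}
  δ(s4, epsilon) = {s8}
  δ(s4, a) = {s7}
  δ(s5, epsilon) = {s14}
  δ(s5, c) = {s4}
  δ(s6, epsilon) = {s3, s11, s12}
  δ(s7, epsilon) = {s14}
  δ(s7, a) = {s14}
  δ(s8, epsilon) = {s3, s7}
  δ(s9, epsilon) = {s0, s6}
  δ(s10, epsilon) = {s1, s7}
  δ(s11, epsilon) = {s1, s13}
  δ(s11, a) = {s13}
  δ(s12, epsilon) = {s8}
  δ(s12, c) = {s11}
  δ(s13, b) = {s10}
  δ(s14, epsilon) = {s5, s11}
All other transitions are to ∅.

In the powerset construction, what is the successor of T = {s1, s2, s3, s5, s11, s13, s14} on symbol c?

s5 on c → {s4}.
No c-transition from s1, s2, s3, s11, s13, s14.
Union after reading c: {s4}.
Now take the epsilon-closure:
From s4 via epsilon: add s8.
From s8 via epsilon: add s3, s7.
From s3 via epsilon: add s5.
From s7 via epsilon: add s14.
From s14 via epsilon: add s11.
From s11 via epsilon: add s1, s13.
No new states can be added; the closed set is {s1, s3, s4, s5, s7, s8, s11, s13, s14}.

{s1, s3, s4, s5, s7, s8, s11, s13, s14}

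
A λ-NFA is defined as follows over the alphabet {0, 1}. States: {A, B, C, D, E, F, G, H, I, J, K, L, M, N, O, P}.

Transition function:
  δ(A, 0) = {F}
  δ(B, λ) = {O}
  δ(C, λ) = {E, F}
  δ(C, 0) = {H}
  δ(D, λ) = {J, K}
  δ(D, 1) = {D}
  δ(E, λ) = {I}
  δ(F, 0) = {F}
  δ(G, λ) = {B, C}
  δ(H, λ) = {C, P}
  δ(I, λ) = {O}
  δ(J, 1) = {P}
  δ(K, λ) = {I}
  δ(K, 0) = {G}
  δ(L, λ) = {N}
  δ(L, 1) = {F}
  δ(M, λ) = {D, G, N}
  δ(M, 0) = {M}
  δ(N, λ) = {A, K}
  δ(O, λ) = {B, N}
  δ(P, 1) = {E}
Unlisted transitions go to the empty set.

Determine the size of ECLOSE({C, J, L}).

Start with {C, J, L}.
From C via λ: add E, F.
From L via λ: add N.
From E via λ: add I.
From N via λ: add A, K.
From I via λ: add O.
From O via λ: add B.
λ-closure = {A, B, C, E, F, I, J, K, L, N, O}, which has 11 states.

11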